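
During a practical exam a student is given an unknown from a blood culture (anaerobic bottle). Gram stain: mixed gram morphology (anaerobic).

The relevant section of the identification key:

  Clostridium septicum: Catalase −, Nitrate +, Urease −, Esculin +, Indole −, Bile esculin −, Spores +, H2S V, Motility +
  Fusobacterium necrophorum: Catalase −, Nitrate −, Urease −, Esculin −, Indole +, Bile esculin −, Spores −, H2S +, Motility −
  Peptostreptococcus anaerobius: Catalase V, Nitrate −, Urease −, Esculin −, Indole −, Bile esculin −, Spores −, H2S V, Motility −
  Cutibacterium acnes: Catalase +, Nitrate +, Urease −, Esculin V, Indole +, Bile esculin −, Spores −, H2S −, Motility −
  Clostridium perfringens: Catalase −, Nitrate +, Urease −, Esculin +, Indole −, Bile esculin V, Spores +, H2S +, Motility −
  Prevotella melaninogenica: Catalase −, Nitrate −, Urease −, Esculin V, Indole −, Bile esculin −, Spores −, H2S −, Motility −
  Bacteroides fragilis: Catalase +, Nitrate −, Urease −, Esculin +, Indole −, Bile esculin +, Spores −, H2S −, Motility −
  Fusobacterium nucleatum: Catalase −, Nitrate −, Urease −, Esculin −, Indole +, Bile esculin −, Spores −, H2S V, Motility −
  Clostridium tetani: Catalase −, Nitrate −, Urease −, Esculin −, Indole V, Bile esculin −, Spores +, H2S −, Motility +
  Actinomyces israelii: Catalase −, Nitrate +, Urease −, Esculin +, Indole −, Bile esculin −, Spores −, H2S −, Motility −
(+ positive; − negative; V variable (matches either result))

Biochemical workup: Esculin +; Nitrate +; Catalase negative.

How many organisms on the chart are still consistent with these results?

Catalase −: excludes Cutibacterium acnes, Bacteroides fragilis — 8 left.
Nitrate +: excludes 5 organisms — 3 left.
Esculin +: all 3 remaining candidates are consistent.
Still consistent: Actinomyces israelii, Clostridium perfringens, Clostridium septicum.

3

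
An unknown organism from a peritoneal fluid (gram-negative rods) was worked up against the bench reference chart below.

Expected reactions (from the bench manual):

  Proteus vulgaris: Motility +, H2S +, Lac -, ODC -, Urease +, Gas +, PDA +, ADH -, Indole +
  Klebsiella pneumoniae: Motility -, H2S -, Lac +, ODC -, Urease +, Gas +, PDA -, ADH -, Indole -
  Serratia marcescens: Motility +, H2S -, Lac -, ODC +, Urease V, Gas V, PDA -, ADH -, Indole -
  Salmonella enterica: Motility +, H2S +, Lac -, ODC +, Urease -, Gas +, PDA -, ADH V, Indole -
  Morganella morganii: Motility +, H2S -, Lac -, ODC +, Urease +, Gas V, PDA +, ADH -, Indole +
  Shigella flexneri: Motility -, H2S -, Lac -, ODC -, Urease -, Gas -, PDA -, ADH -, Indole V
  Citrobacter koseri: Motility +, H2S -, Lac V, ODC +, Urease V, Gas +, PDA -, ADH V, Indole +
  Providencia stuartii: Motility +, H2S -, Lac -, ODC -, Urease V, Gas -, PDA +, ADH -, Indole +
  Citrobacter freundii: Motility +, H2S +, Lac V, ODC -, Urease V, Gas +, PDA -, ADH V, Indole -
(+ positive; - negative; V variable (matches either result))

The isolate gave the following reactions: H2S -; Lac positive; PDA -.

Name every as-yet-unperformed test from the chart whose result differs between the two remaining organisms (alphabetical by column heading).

Indole, Motility, ODC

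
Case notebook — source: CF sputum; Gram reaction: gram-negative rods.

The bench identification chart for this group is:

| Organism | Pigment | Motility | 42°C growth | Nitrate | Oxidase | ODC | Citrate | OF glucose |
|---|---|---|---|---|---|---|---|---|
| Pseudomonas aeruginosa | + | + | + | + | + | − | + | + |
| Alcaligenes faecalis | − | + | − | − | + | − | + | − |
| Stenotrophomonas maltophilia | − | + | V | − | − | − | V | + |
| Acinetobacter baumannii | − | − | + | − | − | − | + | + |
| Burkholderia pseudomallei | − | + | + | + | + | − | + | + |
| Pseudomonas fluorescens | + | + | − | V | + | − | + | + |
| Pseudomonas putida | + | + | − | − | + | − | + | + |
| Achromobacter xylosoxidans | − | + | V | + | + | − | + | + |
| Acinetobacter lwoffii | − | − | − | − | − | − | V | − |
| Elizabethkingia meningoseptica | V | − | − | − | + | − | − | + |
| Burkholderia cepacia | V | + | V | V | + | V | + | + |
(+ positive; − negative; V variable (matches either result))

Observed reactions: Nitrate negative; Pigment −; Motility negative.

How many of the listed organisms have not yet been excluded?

Pigment −: excludes Pseudomonas aeruginosa, Pseudomonas fluorescens, Pseudomonas putida — 8 left.
Motility −: excludes 5 organisms — 3 left.
Nitrate −: all 3 remaining candidates are consistent.
Still consistent: Acinetobacter baumannii, Acinetobacter lwoffii, Elizabethkingia meningoseptica.

3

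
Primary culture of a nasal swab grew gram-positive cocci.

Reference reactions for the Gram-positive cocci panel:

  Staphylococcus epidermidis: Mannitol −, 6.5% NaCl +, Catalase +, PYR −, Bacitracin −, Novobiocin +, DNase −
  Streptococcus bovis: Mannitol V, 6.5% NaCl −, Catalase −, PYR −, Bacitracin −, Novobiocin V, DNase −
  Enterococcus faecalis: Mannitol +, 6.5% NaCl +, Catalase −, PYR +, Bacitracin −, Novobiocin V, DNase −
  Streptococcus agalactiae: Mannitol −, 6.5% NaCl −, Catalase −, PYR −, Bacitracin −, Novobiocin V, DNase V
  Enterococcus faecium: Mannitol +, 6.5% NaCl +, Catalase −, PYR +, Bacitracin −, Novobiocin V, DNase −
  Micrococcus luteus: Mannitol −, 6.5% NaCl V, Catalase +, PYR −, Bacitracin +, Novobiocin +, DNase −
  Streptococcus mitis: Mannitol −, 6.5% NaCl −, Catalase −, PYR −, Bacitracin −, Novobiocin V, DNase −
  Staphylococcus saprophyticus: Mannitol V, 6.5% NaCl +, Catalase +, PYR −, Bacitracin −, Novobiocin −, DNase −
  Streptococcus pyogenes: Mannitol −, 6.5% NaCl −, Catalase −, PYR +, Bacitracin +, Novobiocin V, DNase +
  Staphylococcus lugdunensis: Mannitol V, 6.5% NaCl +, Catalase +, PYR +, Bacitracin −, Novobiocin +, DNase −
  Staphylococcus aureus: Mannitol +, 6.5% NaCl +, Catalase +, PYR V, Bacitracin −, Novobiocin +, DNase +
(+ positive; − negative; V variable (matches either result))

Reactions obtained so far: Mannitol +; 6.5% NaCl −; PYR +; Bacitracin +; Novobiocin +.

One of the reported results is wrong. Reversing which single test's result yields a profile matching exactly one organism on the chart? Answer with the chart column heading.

As reported, no row in the chart matches all 5 reactions.
Reversing Novobiocin → still no organism matches.
Reversing PYR → still no organism matches.
Reversing Mannitol (to −) → unique match: Streptococcus pyogenes.
Reversing Bacitracin → still no organism matches.
Reversing 6.5% NaCl → still no organism matches.

Mannitol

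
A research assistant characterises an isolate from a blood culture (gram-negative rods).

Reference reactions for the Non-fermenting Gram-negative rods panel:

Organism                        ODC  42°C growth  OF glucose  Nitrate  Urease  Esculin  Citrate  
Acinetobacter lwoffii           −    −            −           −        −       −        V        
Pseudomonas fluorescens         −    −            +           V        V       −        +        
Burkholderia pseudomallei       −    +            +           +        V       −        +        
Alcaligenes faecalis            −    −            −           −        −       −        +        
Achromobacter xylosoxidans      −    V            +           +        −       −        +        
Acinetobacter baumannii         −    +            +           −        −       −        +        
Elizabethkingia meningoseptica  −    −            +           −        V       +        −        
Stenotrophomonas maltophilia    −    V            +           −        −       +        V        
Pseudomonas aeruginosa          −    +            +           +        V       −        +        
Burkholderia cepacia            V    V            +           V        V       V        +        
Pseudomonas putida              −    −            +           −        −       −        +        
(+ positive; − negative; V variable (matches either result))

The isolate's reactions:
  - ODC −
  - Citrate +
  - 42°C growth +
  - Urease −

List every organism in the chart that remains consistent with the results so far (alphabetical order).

Achromobacter xylosoxidans, Acinetobacter baumannii, Burkholderia cepacia, Burkholderia pseudomallei, Pseudomonas aeruginosa, Stenotrophomonas maltophilia

Urease −: all 11 remaining candidates are consistent.
Citrate +: excludes Elizabethkingia meningoseptica — 10 left.
ODC −: all 10 remaining candidates are consistent.
42°C growth +: excludes Acinetobacter lwoffii, Pseudomonas fluorescens, Alcaligenes faecalis, Pseudomonas putida — 6 left.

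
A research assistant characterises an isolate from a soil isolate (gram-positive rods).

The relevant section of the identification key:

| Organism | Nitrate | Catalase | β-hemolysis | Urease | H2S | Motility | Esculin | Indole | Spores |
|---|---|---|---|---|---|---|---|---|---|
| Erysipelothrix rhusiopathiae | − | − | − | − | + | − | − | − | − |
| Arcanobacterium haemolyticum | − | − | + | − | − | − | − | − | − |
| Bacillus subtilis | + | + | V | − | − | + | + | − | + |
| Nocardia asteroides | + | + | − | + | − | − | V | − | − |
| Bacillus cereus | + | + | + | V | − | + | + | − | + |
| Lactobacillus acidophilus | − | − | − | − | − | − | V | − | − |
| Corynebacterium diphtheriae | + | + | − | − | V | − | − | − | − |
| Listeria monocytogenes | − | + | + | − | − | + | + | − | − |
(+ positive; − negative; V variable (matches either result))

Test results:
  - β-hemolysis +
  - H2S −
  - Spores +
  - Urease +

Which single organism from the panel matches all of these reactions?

β-hemolysis +: excludes Erysipelothrix rhusiopathiae, Nocardia asteroides, Lactobacillus acidophilus, Corynebacterium diphtheriae — 4 left.
Spores +: excludes Arcanobacterium haemolyticum, Listeria monocytogenes — 2 left.
H2S −: all 2 remaining candidates are consistent.
Urease +: excludes Bacillus subtilis — 1 left.

Bacillus cereus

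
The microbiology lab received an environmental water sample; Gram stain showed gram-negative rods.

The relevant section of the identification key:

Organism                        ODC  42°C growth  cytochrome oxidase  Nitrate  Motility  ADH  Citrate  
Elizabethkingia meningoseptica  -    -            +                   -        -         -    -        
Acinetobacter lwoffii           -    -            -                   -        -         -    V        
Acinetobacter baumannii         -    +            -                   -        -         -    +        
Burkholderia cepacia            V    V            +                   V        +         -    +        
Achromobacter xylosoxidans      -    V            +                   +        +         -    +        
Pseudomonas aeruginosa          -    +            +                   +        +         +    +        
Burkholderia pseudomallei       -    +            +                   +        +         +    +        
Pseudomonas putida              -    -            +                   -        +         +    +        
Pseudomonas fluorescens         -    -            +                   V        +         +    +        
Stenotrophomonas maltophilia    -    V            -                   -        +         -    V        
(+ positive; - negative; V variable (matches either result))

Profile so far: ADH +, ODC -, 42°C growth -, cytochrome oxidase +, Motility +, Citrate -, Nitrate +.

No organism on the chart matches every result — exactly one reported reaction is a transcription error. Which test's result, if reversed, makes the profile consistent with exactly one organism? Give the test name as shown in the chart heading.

Citrate

As reported, no row in the chart matches all 7 reactions.
Reversing Citrate (to +) → unique match: Pseudomonas fluorescens.
Reversing cytochrome oxidase → still no organism matches.
Reversing Nitrate → still no organism matches.
Reversing ADH → still no organism matches.
Reversing 42°C growth → still no organism matches.
Reversing Motility → still no organism matches.
Reversing ODC → still no organism matches.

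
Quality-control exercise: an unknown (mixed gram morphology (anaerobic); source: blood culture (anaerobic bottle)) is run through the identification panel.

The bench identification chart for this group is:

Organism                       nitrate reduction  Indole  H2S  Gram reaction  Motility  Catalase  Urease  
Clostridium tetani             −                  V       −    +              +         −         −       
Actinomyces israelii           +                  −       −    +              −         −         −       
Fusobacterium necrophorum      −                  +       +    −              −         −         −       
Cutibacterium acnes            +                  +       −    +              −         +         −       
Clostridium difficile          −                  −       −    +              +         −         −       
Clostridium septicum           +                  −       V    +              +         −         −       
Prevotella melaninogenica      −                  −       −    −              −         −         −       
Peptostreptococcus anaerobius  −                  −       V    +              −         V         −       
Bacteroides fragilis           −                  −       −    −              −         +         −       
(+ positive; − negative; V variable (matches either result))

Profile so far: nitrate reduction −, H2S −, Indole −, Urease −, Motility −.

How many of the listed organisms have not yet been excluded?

Urease −: all 9 remaining candidates are consistent.
nitrate reduction −: excludes Actinomyces israelii, Cutibacterium acnes, Clostridium septicum — 6 left.
Indole −: excludes Fusobacterium necrophorum — 5 left.
H2S −: all 5 remaining candidates are consistent.
Motility −: excludes Clostridium tetani, Clostridium difficile — 3 left.
Still consistent: Bacteroides fragilis, Peptostreptococcus anaerobius, Prevotella melaninogenica.

3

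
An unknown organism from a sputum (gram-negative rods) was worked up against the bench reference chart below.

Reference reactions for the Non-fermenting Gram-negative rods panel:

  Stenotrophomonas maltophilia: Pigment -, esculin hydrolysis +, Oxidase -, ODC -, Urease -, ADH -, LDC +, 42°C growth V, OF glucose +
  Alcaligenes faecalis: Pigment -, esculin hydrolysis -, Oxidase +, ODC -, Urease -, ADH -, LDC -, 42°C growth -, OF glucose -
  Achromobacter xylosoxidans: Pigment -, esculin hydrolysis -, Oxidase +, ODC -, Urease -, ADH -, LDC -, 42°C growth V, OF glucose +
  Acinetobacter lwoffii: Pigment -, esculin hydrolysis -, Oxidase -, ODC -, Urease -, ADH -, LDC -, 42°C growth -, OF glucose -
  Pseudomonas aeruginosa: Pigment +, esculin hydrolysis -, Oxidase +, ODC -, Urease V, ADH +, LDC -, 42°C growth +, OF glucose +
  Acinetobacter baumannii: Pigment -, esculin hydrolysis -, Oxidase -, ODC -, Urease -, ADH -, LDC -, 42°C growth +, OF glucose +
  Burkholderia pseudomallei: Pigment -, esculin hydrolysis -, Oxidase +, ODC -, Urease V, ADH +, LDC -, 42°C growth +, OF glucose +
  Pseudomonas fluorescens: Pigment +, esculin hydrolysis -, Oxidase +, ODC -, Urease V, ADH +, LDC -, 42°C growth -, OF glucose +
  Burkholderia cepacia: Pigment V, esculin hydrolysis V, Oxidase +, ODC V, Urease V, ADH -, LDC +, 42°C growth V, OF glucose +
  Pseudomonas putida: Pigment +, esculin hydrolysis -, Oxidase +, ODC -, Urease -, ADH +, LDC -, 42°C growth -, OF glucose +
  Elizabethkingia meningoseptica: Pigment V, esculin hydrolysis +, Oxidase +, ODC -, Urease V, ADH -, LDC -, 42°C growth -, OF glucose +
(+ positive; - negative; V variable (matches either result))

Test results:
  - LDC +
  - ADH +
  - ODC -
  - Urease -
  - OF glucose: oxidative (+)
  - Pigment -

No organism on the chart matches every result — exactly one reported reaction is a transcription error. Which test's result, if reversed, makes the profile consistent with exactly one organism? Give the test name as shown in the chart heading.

As reported, no row in the chart matches all 6 reactions.
Reversing ODC → still no organism matches.
Reversing ADH → 2 organisms match (not unique).
Reversing Urease → still no organism matches.
Reversing LDC (to -) → unique match: Burkholderia pseudomallei.
Reversing Pigment → still no organism matches.
Reversing OF glucose → still no organism matches.

LDC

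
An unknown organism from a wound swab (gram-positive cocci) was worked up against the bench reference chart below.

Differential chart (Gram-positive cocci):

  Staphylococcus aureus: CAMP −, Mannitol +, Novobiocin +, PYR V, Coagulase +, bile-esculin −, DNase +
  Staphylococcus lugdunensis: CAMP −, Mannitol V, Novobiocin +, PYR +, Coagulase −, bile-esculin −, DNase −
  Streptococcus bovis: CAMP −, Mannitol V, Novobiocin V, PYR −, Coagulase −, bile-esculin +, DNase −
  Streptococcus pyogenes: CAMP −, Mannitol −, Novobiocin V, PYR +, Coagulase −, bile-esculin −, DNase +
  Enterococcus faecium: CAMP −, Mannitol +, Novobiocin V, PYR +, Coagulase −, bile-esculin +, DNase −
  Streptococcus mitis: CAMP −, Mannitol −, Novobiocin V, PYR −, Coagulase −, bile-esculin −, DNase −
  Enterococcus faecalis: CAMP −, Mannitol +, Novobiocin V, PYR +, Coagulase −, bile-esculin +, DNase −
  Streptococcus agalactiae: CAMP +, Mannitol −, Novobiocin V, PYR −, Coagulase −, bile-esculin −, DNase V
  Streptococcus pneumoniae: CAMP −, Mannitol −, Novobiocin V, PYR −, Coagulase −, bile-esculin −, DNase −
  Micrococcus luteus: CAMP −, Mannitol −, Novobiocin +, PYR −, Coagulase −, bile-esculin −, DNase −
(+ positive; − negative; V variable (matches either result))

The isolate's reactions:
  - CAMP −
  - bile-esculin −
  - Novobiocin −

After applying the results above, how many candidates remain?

Novobiocin −: excludes Staphylococcus aureus, Staphylococcus lugdunensis, Micrococcus luteus — 7 left.
CAMP −: excludes Streptococcus agalactiae — 6 left.
bile-esculin −: excludes Streptococcus bovis, Enterococcus faecium, Enterococcus faecalis — 3 left.
Still consistent: Streptococcus mitis, Streptococcus pneumoniae, Streptococcus pyogenes.

3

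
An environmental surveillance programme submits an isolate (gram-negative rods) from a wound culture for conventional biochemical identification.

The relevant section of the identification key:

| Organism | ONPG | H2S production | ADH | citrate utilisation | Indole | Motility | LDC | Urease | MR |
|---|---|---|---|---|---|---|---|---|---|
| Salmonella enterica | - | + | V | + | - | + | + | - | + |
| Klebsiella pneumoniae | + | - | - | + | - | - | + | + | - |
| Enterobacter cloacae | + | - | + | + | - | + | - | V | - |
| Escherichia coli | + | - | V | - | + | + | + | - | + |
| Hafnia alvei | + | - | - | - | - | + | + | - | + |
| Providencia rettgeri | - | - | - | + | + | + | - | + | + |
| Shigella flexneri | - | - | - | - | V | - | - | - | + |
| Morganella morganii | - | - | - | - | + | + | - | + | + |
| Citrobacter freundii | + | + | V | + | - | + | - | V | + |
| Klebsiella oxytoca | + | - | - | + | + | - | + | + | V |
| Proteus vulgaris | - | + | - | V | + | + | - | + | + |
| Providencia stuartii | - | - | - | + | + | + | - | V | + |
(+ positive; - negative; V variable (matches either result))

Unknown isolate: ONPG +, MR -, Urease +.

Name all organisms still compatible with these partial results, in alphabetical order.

Enterobacter cloacae, Klebsiella oxytoca, Klebsiella pneumoniae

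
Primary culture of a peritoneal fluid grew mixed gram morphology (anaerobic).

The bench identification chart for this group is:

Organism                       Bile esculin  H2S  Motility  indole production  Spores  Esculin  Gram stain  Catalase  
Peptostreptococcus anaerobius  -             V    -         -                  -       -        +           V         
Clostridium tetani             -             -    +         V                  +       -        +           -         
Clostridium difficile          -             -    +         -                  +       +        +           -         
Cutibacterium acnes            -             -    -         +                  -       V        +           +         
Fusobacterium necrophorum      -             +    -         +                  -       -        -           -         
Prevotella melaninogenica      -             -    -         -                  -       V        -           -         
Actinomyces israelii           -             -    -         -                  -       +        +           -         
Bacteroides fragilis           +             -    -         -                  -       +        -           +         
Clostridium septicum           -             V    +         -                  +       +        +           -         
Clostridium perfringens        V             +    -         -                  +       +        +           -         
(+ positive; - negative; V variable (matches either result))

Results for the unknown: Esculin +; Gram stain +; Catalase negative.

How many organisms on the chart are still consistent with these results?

4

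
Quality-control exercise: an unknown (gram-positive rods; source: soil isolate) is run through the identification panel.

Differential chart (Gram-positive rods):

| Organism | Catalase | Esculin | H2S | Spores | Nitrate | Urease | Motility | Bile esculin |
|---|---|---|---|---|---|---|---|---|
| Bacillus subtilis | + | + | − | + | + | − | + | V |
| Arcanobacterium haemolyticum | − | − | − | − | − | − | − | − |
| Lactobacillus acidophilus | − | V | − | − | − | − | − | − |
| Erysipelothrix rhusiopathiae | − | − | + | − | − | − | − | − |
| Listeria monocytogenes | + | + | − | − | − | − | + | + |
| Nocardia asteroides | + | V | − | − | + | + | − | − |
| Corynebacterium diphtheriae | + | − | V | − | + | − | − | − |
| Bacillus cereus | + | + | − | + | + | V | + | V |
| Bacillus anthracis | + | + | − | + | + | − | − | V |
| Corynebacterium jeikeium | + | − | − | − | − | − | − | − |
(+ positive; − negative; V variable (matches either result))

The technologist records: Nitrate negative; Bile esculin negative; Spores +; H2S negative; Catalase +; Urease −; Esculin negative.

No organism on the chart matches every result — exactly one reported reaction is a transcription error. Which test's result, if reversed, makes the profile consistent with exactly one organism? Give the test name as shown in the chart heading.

Spores

As reported, no row in the chart matches all 7 reactions.
Reversing Urease → still no organism matches.
Reversing Nitrate → still no organism matches.
Reversing Spores (to −) → unique match: Corynebacterium jeikeium.
Reversing Catalase → still no organism matches.
Reversing H2S → still no organism matches.
Reversing Bile esculin → still no organism matches.
Reversing Esculin → still no organism matches.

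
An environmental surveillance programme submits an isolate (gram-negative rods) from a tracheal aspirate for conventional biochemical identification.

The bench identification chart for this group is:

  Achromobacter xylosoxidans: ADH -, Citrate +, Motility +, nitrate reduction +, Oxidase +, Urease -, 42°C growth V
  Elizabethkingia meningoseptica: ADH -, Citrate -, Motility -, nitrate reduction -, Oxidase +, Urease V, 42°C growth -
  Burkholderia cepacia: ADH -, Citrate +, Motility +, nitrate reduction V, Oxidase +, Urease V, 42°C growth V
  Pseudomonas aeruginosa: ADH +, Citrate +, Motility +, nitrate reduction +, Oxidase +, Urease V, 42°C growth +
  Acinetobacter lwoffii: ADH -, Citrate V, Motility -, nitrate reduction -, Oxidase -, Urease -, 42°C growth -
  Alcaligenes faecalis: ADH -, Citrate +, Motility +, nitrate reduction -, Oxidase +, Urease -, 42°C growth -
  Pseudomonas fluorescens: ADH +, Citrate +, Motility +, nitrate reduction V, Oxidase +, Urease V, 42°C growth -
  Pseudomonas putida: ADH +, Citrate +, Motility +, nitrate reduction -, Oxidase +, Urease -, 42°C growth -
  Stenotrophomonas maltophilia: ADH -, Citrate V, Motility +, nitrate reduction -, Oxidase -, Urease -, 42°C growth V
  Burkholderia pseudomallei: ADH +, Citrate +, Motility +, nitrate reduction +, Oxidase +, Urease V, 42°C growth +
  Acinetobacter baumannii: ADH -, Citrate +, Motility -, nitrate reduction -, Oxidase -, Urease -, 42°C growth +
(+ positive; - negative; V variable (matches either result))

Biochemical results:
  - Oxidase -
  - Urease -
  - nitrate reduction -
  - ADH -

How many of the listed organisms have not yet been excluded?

ADH -: excludes Pseudomonas aeruginosa, Pseudomonas fluorescens, Pseudomonas putida, Burkholderia pseudomallei — 7 left.
Urease -: all 7 remaining candidates are consistent.
nitrate reduction -: excludes Achromobacter xylosoxidans — 6 left.
Oxidase -: excludes Elizabethkingia meningoseptica, Burkholderia cepacia, Alcaligenes faecalis — 3 left.
Still consistent: Acinetobacter baumannii, Acinetobacter lwoffii, Stenotrophomonas maltophilia.

3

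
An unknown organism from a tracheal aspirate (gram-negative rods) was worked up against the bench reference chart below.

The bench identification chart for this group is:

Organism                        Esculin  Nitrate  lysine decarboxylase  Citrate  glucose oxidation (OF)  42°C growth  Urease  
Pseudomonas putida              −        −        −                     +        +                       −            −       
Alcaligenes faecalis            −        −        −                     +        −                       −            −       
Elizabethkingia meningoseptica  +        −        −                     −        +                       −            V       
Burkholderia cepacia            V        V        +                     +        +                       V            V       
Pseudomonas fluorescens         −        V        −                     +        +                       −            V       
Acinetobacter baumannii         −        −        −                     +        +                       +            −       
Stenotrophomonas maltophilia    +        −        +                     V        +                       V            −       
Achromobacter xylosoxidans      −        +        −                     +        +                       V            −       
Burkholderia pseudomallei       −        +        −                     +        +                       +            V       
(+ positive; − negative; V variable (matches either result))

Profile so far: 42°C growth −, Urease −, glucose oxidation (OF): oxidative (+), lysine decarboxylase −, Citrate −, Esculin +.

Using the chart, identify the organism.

Elizabethkingia meningoseptica

Citrate −: excludes 7 organisms — 2 left.
Esculin +: all 2 remaining candidates are consistent.
42°C growth −: all 2 remaining candidates are consistent.
lysine decarboxylase −: excludes Stenotrophomonas maltophilia — 1 left.
glucose oxidation (OF) +: the one remaining candidate is consistent.
Urease −: the one remaining candidate is consistent.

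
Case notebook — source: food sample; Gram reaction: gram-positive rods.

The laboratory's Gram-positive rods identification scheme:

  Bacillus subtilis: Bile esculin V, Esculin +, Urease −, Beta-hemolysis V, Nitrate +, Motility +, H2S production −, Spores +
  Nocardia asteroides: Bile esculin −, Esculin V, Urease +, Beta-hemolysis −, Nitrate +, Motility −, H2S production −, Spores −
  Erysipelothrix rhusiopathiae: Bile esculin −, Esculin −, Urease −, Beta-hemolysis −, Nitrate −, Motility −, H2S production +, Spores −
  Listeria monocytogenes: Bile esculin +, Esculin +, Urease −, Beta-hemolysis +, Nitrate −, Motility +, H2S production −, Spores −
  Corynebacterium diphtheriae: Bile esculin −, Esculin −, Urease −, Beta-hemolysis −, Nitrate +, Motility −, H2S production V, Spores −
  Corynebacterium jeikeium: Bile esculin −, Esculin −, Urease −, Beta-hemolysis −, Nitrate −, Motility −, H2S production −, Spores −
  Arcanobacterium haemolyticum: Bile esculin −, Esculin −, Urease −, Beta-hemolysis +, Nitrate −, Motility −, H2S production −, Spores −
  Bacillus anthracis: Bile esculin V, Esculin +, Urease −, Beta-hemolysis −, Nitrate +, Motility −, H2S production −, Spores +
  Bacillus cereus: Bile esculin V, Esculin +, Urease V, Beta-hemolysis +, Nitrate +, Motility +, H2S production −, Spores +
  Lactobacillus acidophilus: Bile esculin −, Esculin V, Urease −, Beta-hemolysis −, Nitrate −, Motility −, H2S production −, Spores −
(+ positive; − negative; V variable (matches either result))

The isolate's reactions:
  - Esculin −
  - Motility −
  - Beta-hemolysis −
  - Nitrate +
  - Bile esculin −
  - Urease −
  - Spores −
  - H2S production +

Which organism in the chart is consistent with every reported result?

Corynebacterium diphtheriae

Motility −: excludes Bacillus subtilis, Listeria monocytogenes, Bacillus cereus — 7 left.
Nitrate +: excludes Erysipelothrix rhusiopathiae, Corynebacterium jeikeium, Arcanobacterium haemolyticum, Lactobacillus acidophilus — 3 left.
Bile esculin −: all 3 remaining candidates are consistent.
Beta-hemolysis −: all 3 remaining candidates are consistent.
Urease −: excludes Nocardia asteroides — 2 left.
Spores −: excludes Bacillus anthracis — 1 left.
H2S production +: the one remaining candidate is consistent.
Esculin −: the one remaining candidate is consistent.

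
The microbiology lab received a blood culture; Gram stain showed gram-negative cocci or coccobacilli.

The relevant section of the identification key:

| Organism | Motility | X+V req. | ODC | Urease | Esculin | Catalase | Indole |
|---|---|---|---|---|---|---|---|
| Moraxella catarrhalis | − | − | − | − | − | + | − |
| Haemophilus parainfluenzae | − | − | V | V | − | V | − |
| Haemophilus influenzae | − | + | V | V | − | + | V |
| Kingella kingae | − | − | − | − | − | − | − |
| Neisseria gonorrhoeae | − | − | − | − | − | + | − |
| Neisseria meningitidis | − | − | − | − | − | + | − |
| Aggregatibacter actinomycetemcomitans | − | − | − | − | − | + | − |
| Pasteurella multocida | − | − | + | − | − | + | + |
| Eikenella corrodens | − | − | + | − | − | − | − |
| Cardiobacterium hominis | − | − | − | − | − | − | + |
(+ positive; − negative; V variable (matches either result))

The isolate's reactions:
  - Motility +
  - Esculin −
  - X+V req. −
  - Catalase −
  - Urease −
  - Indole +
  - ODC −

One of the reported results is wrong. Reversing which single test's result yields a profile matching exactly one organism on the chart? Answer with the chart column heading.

Motility

As reported, no row in the chart matches all 7 reactions.
Reversing Indole → still no organism matches.
Reversing X+V req. → still no organism matches.
Reversing Esculin → still no organism matches.
Reversing Urease → still no organism matches.
Reversing Catalase → still no organism matches.
Reversing Motility (to −) → unique match: Cardiobacterium hominis.
Reversing ODC → still no organism matches.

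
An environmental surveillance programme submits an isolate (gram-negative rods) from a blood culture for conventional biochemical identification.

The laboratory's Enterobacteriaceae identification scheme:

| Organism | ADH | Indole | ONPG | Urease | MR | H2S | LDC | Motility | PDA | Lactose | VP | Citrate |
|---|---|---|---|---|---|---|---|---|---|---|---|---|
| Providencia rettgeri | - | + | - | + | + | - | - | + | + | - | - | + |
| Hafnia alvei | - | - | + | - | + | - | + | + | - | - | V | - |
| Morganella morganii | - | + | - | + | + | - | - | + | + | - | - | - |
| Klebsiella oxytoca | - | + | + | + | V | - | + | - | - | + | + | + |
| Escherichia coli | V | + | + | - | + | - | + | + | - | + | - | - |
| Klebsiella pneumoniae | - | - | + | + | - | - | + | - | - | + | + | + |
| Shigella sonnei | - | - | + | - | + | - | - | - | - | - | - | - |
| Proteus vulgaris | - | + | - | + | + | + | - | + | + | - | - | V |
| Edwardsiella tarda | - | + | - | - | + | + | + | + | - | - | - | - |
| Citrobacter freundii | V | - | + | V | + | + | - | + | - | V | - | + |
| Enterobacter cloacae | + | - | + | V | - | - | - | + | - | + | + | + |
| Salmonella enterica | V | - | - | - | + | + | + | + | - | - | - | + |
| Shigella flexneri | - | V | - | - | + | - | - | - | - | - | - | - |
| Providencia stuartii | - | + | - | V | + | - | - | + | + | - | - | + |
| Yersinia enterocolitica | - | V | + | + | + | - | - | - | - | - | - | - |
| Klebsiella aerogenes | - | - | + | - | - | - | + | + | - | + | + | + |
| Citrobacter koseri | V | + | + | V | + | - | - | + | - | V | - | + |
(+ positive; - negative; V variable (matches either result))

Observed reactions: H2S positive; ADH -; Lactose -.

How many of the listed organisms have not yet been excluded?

H2S +: excludes 13 organisms — 4 left.
Lactose -: all 4 remaining candidates are consistent.
ADH -: all 4 remaining candidates are consistent.
Still consistent: Citrobacter freundii, Edwardsiella tarda, Proteus vulgaris, Salmonella enterica.

4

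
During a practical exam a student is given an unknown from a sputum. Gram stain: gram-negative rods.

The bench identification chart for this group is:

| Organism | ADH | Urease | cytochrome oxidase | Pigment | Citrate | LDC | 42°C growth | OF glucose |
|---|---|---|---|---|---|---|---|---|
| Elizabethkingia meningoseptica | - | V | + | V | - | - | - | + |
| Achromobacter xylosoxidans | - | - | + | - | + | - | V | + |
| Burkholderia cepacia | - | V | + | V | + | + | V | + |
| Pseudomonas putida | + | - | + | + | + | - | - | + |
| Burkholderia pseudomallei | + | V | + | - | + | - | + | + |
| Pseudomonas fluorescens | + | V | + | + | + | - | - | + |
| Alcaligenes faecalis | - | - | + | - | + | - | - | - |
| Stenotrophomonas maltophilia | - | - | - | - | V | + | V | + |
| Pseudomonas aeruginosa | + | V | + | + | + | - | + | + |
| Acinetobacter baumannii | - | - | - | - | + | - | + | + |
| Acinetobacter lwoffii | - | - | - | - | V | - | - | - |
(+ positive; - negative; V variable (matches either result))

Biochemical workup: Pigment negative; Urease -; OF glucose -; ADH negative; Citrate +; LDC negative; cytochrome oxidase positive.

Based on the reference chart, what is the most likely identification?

Alcaligenes faecalis

OF glucose -: excludes 9 organisms — 2 left.
Citrate +: all 2 remaining candidates are consistent.
ADH -: all 2 remaining candidates are consistent.
Pigment -: all 2 remaining candidates are consistent.
LDC -: all 2 remaining candidates are consistent.
Urease -: all 2 remaining candidates are consistent.
cytochrome oxidase +: excludes Acinetobacter lwoffii — 1 left.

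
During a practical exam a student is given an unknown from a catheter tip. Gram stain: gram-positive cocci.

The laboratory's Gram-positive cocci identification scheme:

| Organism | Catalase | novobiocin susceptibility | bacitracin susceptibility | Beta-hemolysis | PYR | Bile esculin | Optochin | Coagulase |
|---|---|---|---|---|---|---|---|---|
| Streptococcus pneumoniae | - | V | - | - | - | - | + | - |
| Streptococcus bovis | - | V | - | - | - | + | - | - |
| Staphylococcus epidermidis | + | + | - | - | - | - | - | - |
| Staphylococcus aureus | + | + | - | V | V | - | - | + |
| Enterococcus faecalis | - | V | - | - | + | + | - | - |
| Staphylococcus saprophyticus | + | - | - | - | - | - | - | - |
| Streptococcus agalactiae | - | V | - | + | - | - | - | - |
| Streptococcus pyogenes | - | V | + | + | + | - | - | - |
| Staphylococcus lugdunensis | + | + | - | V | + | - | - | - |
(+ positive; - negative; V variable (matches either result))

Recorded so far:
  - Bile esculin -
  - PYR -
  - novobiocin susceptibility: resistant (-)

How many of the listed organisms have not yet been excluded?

3

PYR -: excludes Enterococcus faecalis, Streptococcus pyogenes, Staphylococcus lugdunensis — 6 left.
novobiocin susceptibility -: excludes Staphylococcus epidermidis, Staphylococcus aureus — 4 left.
Bile esculin -: excludes Streptococcus bovis — 3 left.
Still consistent: Staphylococcus saprophyticus, Streptococcus agalactiae, Streptococcus pneumoniae.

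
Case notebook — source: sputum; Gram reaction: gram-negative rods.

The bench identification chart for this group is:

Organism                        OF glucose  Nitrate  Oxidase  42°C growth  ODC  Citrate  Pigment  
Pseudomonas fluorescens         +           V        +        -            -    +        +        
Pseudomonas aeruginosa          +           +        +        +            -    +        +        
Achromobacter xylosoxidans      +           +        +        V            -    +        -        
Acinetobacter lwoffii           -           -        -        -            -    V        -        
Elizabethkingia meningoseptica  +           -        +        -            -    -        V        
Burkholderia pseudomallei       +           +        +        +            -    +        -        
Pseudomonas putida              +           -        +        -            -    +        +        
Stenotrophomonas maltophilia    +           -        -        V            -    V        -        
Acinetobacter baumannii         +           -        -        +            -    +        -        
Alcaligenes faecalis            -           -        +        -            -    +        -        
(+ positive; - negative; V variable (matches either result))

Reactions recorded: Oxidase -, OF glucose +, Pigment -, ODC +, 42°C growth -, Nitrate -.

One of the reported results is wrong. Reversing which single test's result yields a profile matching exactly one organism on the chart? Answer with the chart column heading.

As reported, no row in the chart matches all 6 reactions.
Reversing 42°C growth → still no organism matches.
Reversing Pigment → still no organism matches.
Reversing Nitrate → still no organism matches.
Reversing OF glucose → still no organism matches.
Reversing ODC (to -) → unique match: Stenotrophomonas maltophilia.
Reversing Oxidase → still no organism matches.

ODC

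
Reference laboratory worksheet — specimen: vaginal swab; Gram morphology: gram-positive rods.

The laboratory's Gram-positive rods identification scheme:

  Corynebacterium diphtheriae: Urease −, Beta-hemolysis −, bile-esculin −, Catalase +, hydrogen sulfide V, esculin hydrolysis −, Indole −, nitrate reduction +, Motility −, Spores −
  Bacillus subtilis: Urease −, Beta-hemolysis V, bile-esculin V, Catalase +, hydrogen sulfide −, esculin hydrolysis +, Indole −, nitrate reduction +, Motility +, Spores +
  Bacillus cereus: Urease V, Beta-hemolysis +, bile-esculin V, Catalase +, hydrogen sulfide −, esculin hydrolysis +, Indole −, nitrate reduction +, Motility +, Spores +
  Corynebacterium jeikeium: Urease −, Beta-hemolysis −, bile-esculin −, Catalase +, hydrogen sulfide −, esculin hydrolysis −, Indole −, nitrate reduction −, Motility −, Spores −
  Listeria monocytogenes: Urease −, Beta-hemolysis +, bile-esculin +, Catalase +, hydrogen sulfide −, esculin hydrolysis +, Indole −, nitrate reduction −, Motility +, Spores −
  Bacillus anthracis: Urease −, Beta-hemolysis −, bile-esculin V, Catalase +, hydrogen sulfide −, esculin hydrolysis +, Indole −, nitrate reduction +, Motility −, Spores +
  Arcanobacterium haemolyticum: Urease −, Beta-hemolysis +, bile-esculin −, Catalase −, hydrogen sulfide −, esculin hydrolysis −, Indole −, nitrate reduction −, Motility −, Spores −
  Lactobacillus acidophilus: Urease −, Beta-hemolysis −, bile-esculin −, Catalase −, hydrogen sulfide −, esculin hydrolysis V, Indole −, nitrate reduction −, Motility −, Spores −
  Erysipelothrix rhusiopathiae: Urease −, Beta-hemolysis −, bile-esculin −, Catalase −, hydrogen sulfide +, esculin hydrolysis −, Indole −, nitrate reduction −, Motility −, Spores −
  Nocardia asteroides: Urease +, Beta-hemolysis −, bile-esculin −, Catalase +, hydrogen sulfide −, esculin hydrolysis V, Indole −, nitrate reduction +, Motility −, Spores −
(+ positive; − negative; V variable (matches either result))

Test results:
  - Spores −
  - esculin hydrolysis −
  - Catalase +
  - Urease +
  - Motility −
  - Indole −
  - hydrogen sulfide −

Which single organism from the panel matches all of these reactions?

Nocardia asteroides

Indole −: all 10 remaining candidates are consistent.
Catalase +: excludes Arcanobacterium haemolyticum, Lactobacillus acidophilus, Erysipelothrix rhusiopathiae — 7 left.
Motility −: excludes Bacillus subtilis, Bacillus cereus, Listeria monocytogenes — 4 left.
esculin hydrolysis −: excludes Bacillus anthracis — 3 left.
Spores −: all 3 remaining candidates are consistent.
Urease +: excludes Corynebacterium diphtheriae, Corynebacterium jeikeium — 1 left.
hydrogen sulfide −: the one remaining candidate is consistent.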